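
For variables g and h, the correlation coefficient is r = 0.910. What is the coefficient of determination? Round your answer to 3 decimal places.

r² = (0.910)² = 0.828

0.828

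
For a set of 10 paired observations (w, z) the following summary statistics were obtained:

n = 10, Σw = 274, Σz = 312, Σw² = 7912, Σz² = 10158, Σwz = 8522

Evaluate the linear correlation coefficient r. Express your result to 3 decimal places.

r = (nΣwz − ΣwΣz) / √[(nΣw² − (Σw)²)(nΣz² − (Σz)²)]
Numerator: 10×8522 − 274×312 = -268
Denominator: √[(79120 − 75076)(101580 − 97344)] = √[4044 × 4236] = 4138.8868
r = -268 / 4138.8868 ≈ -0.065

-0.065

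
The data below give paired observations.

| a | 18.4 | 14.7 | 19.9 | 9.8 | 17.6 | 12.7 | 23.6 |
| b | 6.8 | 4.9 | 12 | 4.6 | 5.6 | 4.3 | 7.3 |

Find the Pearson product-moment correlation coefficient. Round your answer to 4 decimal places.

0.6447

n = 7, Σa = 116.7, Σb = 45.5, Σa² = 2074.71, Σb² = 338.55, Σab = 806.48
nΣab − ΣaΣb = 5645.36 − 5309.85 = 335.51
nΣa² − (Σa)² = 14522.97 − 13618.89 = 904.08; nΣb² − (Σb)² = 2369.85 − 2070.25 = 299.6
r = 335.51 / √(904.08 × 299.6) = 335.51 / 520.4444 ≈ 0.6447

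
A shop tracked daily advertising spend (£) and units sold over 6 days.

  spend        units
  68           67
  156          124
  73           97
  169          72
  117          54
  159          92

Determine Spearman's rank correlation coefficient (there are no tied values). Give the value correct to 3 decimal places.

0.200

Rank spend: 1, 4, 2, 6, 3, 5
Rank units: 2, 6, 5, 3, 1, 4
d = rank(spend) − rank(units): -1, -2, -3, 3, 2, 1; Σd² = 28
ρ = 1 − 6Σd² / [n(n²−1)] = 1 − 6×28 / (6×35) = 1 − 168/210 ≈ 0.200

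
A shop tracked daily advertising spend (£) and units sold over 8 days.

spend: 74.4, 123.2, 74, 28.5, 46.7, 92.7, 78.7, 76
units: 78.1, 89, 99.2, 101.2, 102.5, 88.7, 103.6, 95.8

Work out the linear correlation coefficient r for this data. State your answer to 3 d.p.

n = 8, Σx = 594.2, Σy = 758.1, Σx² = 49745.72, Σy² = 72387.23, Σxy = 55443.8
nΣxy − ΣxΣy = 443550.4 − 450463.02 = -6912.62
nΣx² − (Σx)² = 397965.76 − 353073.64 = 44892.12; nΣy² − (Σy)² = 579097.84 − 574715.61 = 4382.23
r = -6912.62 / √(44892.12 × 4382.23) = -6912.62 / 14025.9615 ≈ -0.493

-0.493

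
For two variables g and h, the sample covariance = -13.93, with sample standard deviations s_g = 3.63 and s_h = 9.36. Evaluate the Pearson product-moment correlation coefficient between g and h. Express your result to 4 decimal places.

r = Cov(g,h) / (s_g · s_h) = -13.93 / (3.63 × 9.36)
  = -13.93 / 33.9768 ≈ -0.4100

-0.4100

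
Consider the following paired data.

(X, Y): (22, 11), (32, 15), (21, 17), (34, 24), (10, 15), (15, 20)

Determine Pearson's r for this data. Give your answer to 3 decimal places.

n = 6, ΣX = 134, ΣY = 102, ΣX² = 3430, ΣY² = 1836, ΣXY = 2345
nΣXY − ΣXΣY = 14070 − 13668 = 402
nΣX² − (ΣX)² = 20580 − 17956 = 2624; nΣY² − (ΣY)² = 11016 − 10404 = 612
r = 402 / √(2624 × 612) = 402 / 1267.2364 ≈ 0.317

0.317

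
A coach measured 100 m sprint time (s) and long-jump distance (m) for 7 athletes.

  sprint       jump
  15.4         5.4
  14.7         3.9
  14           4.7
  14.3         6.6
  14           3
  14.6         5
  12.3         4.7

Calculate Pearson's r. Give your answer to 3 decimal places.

n = 7, Σx = 99.3, Σy = 33.3, Σx² = 1414.19, Σy² = 166.11, Σxy = 473.48
nΣxy − ΣxΣy = 3314.36 − 3306.69 = 7.67
nΣx² − (Σx)² = 9899.33 − 9860.49 = 38.84; nΣy² − (Σy)² = 1162.77 − 1108.89 = 53.88
r = 7.67 / √(38.84 × 53.88) = 7.67 / 45.7460 ≈ 0.168

0.168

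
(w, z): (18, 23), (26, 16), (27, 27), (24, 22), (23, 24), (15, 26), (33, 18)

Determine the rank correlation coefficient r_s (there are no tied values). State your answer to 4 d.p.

Rank w: 2, 5, 6, 4, 3, 1, 7
Rank z: 4, 1, 7, 3, 5, 6, 2
d = rank(w) − rank(z): -2, 4, -1, 1, -2, -5, 5; Σd² = 76
ρ = 1 − 6Σd² / [n(n²−1)] = 1 − 6×76 / (7×48) = 1 − 456/336 ≈ -0.3571

-0.3571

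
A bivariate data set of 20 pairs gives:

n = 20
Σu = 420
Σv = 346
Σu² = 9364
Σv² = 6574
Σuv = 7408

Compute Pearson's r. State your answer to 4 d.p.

0.2510

r = (nΣuv − ΣuΣv) / √[(nΣu² − (Σu)²)(nΣv² − (Σv)²)]
Numerator: 20×7408 − 420×346 = 2840
Denominator: √[(187280 − 176400)(131480 − 119716)] = √[10880 × 11764] = 11313.3691
r = 2840 / 11313.3691 ≈ 0.2510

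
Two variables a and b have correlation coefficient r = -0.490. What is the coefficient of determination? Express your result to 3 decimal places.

0.240

r² = (-0.490)² = 0.240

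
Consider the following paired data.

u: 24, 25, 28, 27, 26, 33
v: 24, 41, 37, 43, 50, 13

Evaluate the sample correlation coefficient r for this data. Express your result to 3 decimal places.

n = 6, Σu = 163, Σv = 208, Σu² = 4479, Σv² = 8144, Σuv = 5527
nΣuv − ΣuΣv = 33162 − 33904 = -742
nΣu² − (Σu)² = 26874 − 26569 = 305; nΣv² − (Σv)² = 48864 − 43264 = 5600
r = -742 / √(305 × 5600) = -742 / 1306.9047 ≈ -0.568

-0.568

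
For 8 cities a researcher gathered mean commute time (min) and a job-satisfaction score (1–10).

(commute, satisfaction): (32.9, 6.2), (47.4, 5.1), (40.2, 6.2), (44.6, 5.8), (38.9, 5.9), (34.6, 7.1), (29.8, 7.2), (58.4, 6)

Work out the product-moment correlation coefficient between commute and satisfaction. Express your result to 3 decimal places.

n = 8, Σx = 326.8, Σy = 49.5, Σx² = 13943.34, Σy² = 309.59, Σxy = 1993.77
nΣxy − ΣxΣy = 15950.16 − 16176.6 = -226.44
nΣx² − (Σx)² = 111546.72 − 106798.24 = 4748.48; nΣy² − (Σy)² = 2476.72 − 2450.25 = 26.47
r = -226.44 / √(4748.48 × 26.47) = -226.44 / 354.5311 ≈ -0.639

-0.639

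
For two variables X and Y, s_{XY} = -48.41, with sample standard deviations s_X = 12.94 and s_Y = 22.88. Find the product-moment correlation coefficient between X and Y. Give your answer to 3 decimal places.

-0.164

r = Cov(X,Y) / (s_X · s_Y) = -48.41 / (12.94 × 22.88)
  = -48.41 / 296.0672 ≈ -0.164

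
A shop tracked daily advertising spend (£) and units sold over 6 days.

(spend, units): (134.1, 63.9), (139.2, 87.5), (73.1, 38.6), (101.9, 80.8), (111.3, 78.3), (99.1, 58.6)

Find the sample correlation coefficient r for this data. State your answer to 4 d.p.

0.7134

n = 6, Σx = 658.7, Σy = 407.7, Σx² = 75295.17, Σy² = 29322.91, Σxy = 46326.22
nΣxy − ΣxΣy = 277957.32 − 268551.99 = 9405.33
nΣx² − (Σx)² = 451771.02 − 433885.69 = 17885.33; nΣy² − (Σy)² = 175937.46 − 166219.29 = 9718.17
r = 9405.33 / √(17885.33 × 9718.17) = 9405.33 / 13183.8036 ≈ 0.7134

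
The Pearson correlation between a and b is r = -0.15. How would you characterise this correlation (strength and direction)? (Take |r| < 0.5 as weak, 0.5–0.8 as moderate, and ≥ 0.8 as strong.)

weak negative

r = -0.15 < 0 so the relationship is negative.
|r| = 0.15, which falls in the weak range.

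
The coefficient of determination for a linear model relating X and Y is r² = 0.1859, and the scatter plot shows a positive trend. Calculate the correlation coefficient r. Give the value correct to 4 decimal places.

0.4312

|r| = √0.1859 = 0.4312
The association is positive, so r = 0.4312.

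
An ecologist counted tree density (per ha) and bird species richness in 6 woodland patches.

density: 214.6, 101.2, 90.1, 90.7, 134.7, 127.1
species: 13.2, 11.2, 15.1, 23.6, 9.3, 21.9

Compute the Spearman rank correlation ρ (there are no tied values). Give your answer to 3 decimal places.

Rank density: 6, 3, 1, 2, 5, 4
Rank species: 3, 2, 4, 6, 1, 5
d = rank(density) − rank(species): 3, 1, -3, -4, 4, -1; Σd² = 52
ρ = 1 − 6Σd² / [n(n²−1)] = 1 − 6×52 / (6×35) = 1 − 312/210 ≈ -0.486

-0.486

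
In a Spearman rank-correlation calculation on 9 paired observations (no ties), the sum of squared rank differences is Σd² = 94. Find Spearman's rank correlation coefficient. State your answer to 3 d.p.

ρ = 1 − 6Σd² / [n(n²−1)] = 1 − 6×94 / (9×80)
  = 1 − 564/720 = 1 − 0.7833 ≈ 0.217

0.217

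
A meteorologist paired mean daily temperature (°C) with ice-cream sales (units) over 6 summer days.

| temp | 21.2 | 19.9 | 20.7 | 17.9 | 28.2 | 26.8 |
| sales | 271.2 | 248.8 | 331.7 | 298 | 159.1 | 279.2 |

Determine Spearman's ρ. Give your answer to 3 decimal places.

Rank temp: 4, 2, 3, 1, 6, 5
Rank sales: 3, 2, 6, 5, 1, 4
d = rank(temp) − rank(sales): 1, 0, -3, -4, 5, 1; Σd² = 52
ρ = 1 − 6Σd² / [n(n²−1)] = 1 − 6×52 / (6×35) = 1 − 312/210 ≈ -0.486

-0.486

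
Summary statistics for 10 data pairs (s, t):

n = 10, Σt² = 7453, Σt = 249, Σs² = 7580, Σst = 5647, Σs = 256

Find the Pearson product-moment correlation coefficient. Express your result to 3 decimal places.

-0.641

r = (nΣst − ΣsΣt) / √[(nΣs² − (Σs)²)(nΣt² − (Σt)²)]
Numerator: 10×5647 − 256×249 = -7274
Denominator: √[(75800 − 65536)(74530 − 62001)] = √[10264 × 12529] = 11340.0907
r = -7274 / 11340.0907 ≈ -0.641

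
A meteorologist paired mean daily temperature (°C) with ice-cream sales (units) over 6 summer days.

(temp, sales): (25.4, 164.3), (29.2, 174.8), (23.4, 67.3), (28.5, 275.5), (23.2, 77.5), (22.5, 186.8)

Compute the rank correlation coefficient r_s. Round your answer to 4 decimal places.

0.2571

Rank temp: 4, 6, 3, 5, 2, 1
Rank sales: 3, 4, 1, 6, 2, 5
d = rank(temp) − rank(sales): 1, 2, 2, -1, 0, -4; Σd² = 26
ρ = 1 − 6Σd² / [n(n²−1)] = 1 − 6×26 / (6×35) = 1 − 156/210 ≈ 0.2571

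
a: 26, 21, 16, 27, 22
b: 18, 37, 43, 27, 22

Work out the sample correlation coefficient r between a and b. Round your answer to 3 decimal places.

n = 5, Σa = 112, Σb = 147, Σa² = 2586, Σb² = 4755, Σab = 3146
nΣab − ΣaΣb = 15730 − 16464 = -734
nΣa² − (Σa)² = 12930 − 12544 = 386; nΣb² − (Σb)² = 23775 − 21609 = 2166
r = -734 / √(386 × 2166) = -734 / 914.3719 ≈ -0.803

-0.803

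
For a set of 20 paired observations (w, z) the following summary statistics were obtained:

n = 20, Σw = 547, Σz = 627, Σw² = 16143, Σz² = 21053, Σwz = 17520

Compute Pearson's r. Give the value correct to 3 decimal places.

0.289

r = (nΣwz − ΣwΣz) / √[(nΣw² − (Σw)²)(nΣz² − (Σz)²)]
Numerator: 20×17520 − 547×627 = 7431
Denominator: √[(322860 − 299209)(421060 − 393129)] = √[23651 × 27931] = 25702.0637
r = 7431 / 25702.0637 ≈ 0.289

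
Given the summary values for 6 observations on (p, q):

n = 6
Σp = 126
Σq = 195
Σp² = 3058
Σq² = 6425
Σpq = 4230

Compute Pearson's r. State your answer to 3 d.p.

0.711

r = (nΣpq − ΣpΣq) / √[(nΣp² − (Σp)²)(nΣq² − (Σq)²)]
Numerator: 6×4230 − 126×195 = 810
Denominator: √[(18348 − 15876)(38550 − 38025)] = √[2472 × 525] = 1139.2103
r = 810 / 1139.2103 ≈ 0.711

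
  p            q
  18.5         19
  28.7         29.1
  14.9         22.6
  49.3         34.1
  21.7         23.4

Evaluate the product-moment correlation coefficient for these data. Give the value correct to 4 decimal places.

n = 5, Σp = 133.1, Σq = 128.2, Σp² = 4289.33, Σq² = 3428.94, Σpq = 3712.32
nΣpq − ΣpΣq = 18561.6 − 17063.42 = 1498.18
nΣp² − (Σp)² = 21446.65 − 17715.61 = 3731.04; nΣq² − (Σq)² = 17144.7 − 16435.24 = 709.46
r = 1498.18 / √(3731.04 × 709.46) = 1498.18 / 1626.9676 ≈ 0.9208

0.9208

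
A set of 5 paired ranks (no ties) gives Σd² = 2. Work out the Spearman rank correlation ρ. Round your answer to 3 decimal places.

ρ = 1 − 6Σd² / [n(n²−1)] = 1 − 6×2 / (5×24)
  = 1 − 12/120 = 1 − 0.1000 ≈ 0.900

0.900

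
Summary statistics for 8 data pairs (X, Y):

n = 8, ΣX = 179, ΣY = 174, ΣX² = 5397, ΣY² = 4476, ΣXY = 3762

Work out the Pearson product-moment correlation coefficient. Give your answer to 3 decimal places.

r = (nΣXY − ΣXΣY) / √[(nΣX² − (ΣX)²)(nΣY² − (ΣY)²)]
Numerator: 8×3762 − 179×174 = -1050
Denominator: √[(43176 − 32041)(35808 − 30276)] = √[11135 × 5532] = 7848.4916
r = -1050 / 7848.4916 ≈ -0.134

-0.134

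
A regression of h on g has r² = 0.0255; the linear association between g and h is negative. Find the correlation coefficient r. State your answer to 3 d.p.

|r| = √0.0255 = 0.160
The association is negative, so r = −0.160.

-0.160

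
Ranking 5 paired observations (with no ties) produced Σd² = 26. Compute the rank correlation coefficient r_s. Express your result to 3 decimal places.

-0.300

ρ = 1 − 6Σd² / [n(n²−1)] = 1 − 6×26 / (5×24)
  = 1 − 156/120 = 1 − 1.3000 ≈ -0.300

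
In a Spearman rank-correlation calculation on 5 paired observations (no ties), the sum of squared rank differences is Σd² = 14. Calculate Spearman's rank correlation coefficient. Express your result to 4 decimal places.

0.3000

ρ = 1 − 6Σd² / [n(n²−1)] = 1 − 6×14 / (5×24)
  = 1 − 84/120 = 1 − 0.70000 ≈ 0.3000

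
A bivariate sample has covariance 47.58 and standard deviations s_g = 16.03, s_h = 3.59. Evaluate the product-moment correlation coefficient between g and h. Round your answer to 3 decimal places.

r = Cov(g,h) / (s_g · s_h) = 47.58 / (16.03 × 3.59)
  = 47.58 / 57.5477 ≈ 0.827

0.827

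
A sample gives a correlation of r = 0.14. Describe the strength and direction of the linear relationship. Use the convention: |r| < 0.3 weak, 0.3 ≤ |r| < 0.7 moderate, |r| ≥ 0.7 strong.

weak positive

r = 0.14 > 0 so the relationship is positive.
|r| = 0.14, which falls in the weak range.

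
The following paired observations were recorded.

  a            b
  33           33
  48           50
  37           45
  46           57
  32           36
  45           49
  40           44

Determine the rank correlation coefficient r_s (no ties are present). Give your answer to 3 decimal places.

0.893

Rank a: 2, 7, 3, 6, 1, 5, 4
Rank b: 1, 6, 4, 7, 2, 5, 3
d = rank(a) − rank(b): 1, 1, -1, -1, -1, 0, 1; Σd² = 6
ρ = 1 − 6Σd² / [n(n²−1)] = 1 − 6×6 / (7×48) = 1 − 36/336 ≈ 0.893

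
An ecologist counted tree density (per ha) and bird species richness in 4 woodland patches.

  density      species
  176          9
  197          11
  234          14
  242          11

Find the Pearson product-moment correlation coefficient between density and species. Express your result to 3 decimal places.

0.716

n = 4, Σx = 849, Σy = 45, Σx² = 183105, Σy² = 519, Σxy = 9689
nΣxy − ΣxΣy = 38756 − 38205 = 551
nΣx² − (Σx)² = 732420 − 720801 = 11619; nΣy² − (Σy)² = 2076 − 2025 = 51
r = 551 / √(11619 × 51) = 551 / 769.7850 ≈ 0.716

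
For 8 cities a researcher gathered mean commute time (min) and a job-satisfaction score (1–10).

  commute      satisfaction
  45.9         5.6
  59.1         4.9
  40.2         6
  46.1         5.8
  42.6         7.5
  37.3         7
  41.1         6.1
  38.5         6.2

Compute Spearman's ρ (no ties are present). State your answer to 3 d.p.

-0.714

Rank commute: 6, 8, 3, 7, 5, 1, 4, 2
Rank satisfaction: 2, 1, 4, 3, 8, 7, 5, 6
d = rank(commute) − rank(satisfaction): 4, 7, -1, 4, -3, -6, -1, -4; Σd² = 144
ρ = 1 − 6Σd² / [n(n²−1)] = 1 − 6×144 / (8×63) = 1 − 864/504 ≈ -0.714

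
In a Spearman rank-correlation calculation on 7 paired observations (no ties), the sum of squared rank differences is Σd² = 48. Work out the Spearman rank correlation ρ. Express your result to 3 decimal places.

0.143

ρ = 1 − 6Σd² / [n(n²−1)] = 1 − 6×48 / (7×48)
  = 1 − 288/336 = 1 − 0.8571 ≈ 0.143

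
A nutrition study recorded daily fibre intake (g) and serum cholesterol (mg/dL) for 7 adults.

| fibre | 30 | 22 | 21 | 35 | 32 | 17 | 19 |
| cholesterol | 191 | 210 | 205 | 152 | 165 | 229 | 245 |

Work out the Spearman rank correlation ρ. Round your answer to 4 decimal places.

-0.9286

Rank fibre: 5, 4, 3, 7, 6, 1, 2
Rank cholesterol: 3, 5, 4, 1, 2, 6, 7
d = rank(fibre) − rank(cholesterol): 2, -1, -1, 6, 4, -5, -5; Σd² = 108
ρ = 1 − 6Σd² / [n(n²−1)] = 1 − 6×108 / (7×48) = 1 − 648/336 ≈ -0.9286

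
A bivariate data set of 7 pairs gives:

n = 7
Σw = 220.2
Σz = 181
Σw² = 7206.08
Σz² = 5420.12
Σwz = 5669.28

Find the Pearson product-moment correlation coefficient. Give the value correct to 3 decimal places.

r = (nΣwz − ΣwΣz) / √[(nΣw² − (Σw)²)(nΣz² − (Σz)²)]
Numerator: 7×5669.28 − 220.2×181 = -171.24
Denominator: √[(50442.56 − 48488.04)(37940.84 − 32761)] = √[1954.52 × 5179.84] = 3181.8392
r = -171.24 / 3181.8392 ≈ -0.054

-0.054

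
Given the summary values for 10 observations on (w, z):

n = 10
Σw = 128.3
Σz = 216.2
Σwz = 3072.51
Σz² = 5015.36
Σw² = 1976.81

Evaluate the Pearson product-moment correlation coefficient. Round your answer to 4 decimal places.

0.8892

r = (nΣwz − ΣwΣz) / √[(nΣw² − (Σw)²)(nΣz² − (Σz)²)]
Numerator: 10×3072.51 − 128.3×216.2 = 2986.64
Denominator: √[(19768.1 − 16460.89)(50153.6 − 46742.44)] = √[3307.21 × 3411.16] = 3358.7829
r = 2986.64 / 3358.7829 ≈ 0.8892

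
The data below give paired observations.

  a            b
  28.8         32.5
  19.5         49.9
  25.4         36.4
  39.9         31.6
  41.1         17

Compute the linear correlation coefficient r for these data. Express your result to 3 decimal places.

n = 5, Σa = 154.7, Σb = 167.4, Σa² = 5136.07, Σb² = 6158.78, Σab = 4793.15
nΣab − ΣaΣb = 23965.75 − 25896.78 = -1931.03
nΣa² − (Σa)² = 25680.35 − 23932.09 = 1748.26; nΣb² − (Σb)² = 30793.9 − 28022.76 = 2771.14
r = -1931.03 / √(1748.26 × 2771.14) = -1931.03 / 2201.0618 ≈ -0.877

-0.877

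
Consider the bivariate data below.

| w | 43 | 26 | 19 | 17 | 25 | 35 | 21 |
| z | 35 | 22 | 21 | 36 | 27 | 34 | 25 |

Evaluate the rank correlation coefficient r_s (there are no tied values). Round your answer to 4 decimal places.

0.1429

Rank w: 7, 5, 2, 1, 4, 6, 3
Rank z: 6, 2, 1, 7, 4, 5, 3
d = rank(w) − rank(z): 1, 3, 1, -6, 0, 1, 0; Σd² = 48
ρ = 1 − 6Σd² / [n(n²−1)] = 1 − 6×48 / (7×48) = 1 − 288/336 ≈ 0.1429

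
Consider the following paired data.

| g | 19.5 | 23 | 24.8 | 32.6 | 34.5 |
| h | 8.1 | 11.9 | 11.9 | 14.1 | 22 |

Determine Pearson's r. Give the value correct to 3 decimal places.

n = 5, Σg = 134.4, Σh = 68, Σg² = 3777.3, Σh² = 1031.64, Σgh = 1945.43
nΣgh − ΣgΣh = 9727.15 − 9139.2 = 587.95
nΣg² − (Σg)² = 18886.5 − 18063.36 = 823.14; nΣh² − (Σh)² = 5158.2 − 4624 = 534.2
r = 587.95 / √(823.14 × 534.2) = 587.95 / 663.1149 ≈ 0.887

0.887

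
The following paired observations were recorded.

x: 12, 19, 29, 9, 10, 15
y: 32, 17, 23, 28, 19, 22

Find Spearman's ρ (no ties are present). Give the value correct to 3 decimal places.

-0.314

Rank x: 3, 5, 6, 1, 2, 4
Rank y: 6, 1, 4, 5, 2, 3
d = rank(x) − rank(y): -3, 4, 2, -4, 0, 1; Σd² = 46
ρ = 1 − 6Σd² / [n(n²−1)] = 1 − 6×46 / (6×35) = 1 − 276/210 ≈ -0.314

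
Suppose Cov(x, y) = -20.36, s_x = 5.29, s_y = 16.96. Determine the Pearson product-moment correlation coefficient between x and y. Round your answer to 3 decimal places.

-0.227

r = Cov(x,y) / (s_x · s_y) = -20.36 / (5.29 × 16.96)
  = -20.36 / 89.7184 ≈ -0.227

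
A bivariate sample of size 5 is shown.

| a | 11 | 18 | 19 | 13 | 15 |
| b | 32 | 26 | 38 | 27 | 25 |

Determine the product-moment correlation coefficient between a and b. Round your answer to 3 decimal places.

0.254

n = 5, Σa = 76, Σb = 148, Σa² = 1200, Σb² = 4498, Σab = 2268
nΣab − ΣaΣb = 11340 − 11248 = 92
nΣa² − (Σa)² = 6000 − 5776 = 224; nΣb² − (Σb)² = 22490 − 21904 = 586
r = 92 / √(224 × 586) = 92 / 362.3037 ≈ 0.254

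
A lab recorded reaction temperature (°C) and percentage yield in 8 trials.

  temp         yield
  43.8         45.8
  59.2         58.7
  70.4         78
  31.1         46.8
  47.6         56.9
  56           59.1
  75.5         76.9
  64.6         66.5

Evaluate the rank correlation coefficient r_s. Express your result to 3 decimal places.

Rank temp: 2, 5, 7, 1, 3, 4, 8, 6
Rank yield: 1, 4, 8, 2, 3, 5, 7, 6
d = rank(temp) − rank(yield): 1, 1, -1, -1, 0, -1, 1, 0; Σd² = 6
ρ = 1 − 6Σd² / [n(n²−1)] = 1 − 6×6 / (8×63) = 1 − 36/504 ≈ 0.929

0.929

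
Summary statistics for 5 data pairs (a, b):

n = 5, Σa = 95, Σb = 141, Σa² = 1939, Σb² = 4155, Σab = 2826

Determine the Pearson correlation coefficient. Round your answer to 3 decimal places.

r = (nΣab − ΣaΣb) / √[(nΣa² − (Σa)²)(nΣb² − (Σb)²)]
Numerator: 5×2826 − 95×141 = 735
Denominator: √[(9695 − 9025)(20775 − 19881)] = √[670 × 894] = 773.9380
r = 735 / 773.9380 ≈ 0.950

0.950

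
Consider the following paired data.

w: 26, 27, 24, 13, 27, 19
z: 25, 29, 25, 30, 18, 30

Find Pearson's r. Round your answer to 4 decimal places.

-0.6145

n = 6, Σw = 136, Σz = 157, Σw² = 3240, Σz² = 4215, Σwz = 3479
nΣwz − ΣwΣz = 20874 − 21352 = -478
nΣw² − (Σw)² = 19440 − 18496 = 944; nΣz² − (Σz)² = 25290 − 24649 = 641
r = -478 / √(944 × 641) = -478 / 777.8843 ≈ -0.6145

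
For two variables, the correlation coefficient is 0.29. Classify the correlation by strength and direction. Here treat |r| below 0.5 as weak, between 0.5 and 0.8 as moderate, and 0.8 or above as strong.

r = 0.29 > 0 so the relationship is positive.
|r| = 0.29, which falls in the weak range.

weak positive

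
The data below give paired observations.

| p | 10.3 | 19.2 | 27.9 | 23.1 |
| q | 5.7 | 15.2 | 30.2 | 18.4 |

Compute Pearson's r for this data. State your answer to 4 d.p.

n = 4, Σp = 80.5, Σq = 69.5, Σp² = 1786.75, Σq² = 1514.13, Σpq = 1618.17
nΣpq − ΣpΣq = 6472.68 − 5594.75 = 877.93
nΣp² − (Σp)² = 7147 − 6480.25 = 666.75; nΣq² − (Σq)² = 6056.52 − 4830.25 = 1226.27
r = 877.93 / √(666.75 × 1226.27) = 877.93 / 904.2209 ≈ 0.9709

0.9709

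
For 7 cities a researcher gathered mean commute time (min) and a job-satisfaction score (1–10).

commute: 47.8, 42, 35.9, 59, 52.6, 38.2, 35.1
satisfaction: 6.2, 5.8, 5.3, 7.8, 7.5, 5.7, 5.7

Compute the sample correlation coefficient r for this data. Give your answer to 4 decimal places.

0.9515

n = 7, Σx = 310.6, Σy = 44, Σx² = 14276.66, Σy² = 282.24, Σxy = 2002.74
nΣxy − ΣxΣy = 14019.18 − 13666.4 = 352.78
nΣx² − (Σx)² = 99936.62 − 96472.36 = 3464.26; nΣy² − (Σy)² = 1975.68 − 1936 = 39.68
r = 352.78 / √(3464.26 × 39.68) = 352.78 / 370.7585 ≈ 0.9515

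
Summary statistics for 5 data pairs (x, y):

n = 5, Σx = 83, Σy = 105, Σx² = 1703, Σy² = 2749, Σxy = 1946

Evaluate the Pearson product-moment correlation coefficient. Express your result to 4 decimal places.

r = (nΣxy − ΣxΣy) / √[(nΣx² − (Σx)²)(nΣy² − (Σy)²)]
Numerator: 5×1946 − 83×105 = 1015
Denominator: √[(8515 − 6889)(13745 − 11025)] = √[1626 × 2720] = 2103.0264
r = 1015 / 2103.0264 ≈ 0.4826

0.4826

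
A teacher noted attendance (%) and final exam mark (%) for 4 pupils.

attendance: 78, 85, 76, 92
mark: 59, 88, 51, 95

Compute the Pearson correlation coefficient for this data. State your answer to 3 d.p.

0.963

n = 4, Σx = 331, Σy = 293, Σx² = 27549, Σy² = 22851, Σxy = 24698
nΣxy − ΣxΣy = 98792 − 96983 = 1809
nΣx² − (Σx)² = 110196 − 109561 = 635; nΣy² − (Σy)² = 91404 − 85849 = 5555
r = 1809 / √(635 × 5555) = 1809 / 1878.1440 ≈ 0.963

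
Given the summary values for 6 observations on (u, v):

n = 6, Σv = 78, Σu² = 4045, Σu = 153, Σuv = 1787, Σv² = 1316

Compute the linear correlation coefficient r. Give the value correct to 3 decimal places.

r = (nΣuv − ΣuΣv) / √[(nΣu² − (Σu)²)(nΣv² − (Σv)²)]
Numerator: 6×1787 − 153×78 = -1212
Denominator: √[(24270 − 23409)(7896 − 6084)] = √[861 × 1812] = 1249.0524
r = -1212 / 1249.0524 ≈ -0.970

-0.970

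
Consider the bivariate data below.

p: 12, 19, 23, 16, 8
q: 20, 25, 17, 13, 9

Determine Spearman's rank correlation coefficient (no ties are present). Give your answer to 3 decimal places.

0.500

Rank p: 2, 4, 5, 3, 1
Rank q: 4, 5, 3, 2, 1
d = rank(p) − rank(q): -2, -1, 2, 1, 0; Σd² = 10
ρ = 1 − 6Σd² / [n(n²−1)] = 1 − 6×10 / (5×24) = 1 − 60/120 ≈ 0.500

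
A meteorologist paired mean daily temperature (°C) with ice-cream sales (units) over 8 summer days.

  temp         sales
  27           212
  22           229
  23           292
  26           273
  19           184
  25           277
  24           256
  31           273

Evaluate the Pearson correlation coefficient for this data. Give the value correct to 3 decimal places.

n = 8, Σx = 197, Σy = 1996, Σx² = 4941, Σy² = 507828, Σxy = 49604
nΣxy − ΣxΣy = 396832 − 393212 = 3620
nΣx² − (Σx)² = 39528 − 38809 = 719; nΣy² − (Σy)² = 4062624 − 3984016 = 78608
r = 3620 / √(719 × 78608) = 3620 / 7517.9221 ≈ 0.482

0.482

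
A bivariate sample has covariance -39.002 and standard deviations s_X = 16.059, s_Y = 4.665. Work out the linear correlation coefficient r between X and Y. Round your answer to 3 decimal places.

r = Cov(X,Y) / (s_X · s_Y) = -39.002 / (16.059 × 4.665)
  = -39.002 / 74.9152 ≈ -0.521

-0.521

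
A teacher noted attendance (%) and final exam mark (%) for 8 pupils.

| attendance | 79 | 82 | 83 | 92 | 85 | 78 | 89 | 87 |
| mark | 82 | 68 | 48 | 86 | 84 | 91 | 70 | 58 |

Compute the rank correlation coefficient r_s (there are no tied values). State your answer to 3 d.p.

Rank attendance: 2, 3, 4, 8, 5, 1, 7, 6
Rank mark: 5, 3, 1, 7, 6, 8, 4, 2
d = rank(attendance) − rank(mark): -3, 0, 3, 1, -1, -7, 3, 4; Σd² = 94
ρ = 1 − 6Σd² / [n(n²−1)] = 1 − 6×94 / (8×63) = 1 − 564/504 ≈ -0.119

-0.119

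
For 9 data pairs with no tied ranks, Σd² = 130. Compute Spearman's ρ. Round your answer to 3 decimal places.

ρ = 1 − 6Σd² / [n(n²−1)] = 1 − 6×130 / (9×80)
  = 1 − 780/720 = 1 − 1.0833 ≈ -0.083

-0.083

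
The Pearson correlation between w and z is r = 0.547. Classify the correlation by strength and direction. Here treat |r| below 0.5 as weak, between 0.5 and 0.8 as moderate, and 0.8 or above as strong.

moderate positive

r = 0.547 > 0 so the relationship is positive.
|r| = 0.547, which falls in the moderate range.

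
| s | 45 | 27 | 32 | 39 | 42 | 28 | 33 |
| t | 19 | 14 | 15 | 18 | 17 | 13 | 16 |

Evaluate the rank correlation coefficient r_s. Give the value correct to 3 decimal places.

Rank s: 7, 1, 3, 5, 6, 2, 4
Rank t: 7, 2, 3, 6, 5, 1, 4
d = rank(s) − rank(t): 0, -1, 0, -1, 1, 1, 0; Σd² = 4
ρ = 1 − 6Σd² / [n(n²−1)] = 1 − 6×4 / (7×48) = 1 − 24/336 ≈ 0.929

0.929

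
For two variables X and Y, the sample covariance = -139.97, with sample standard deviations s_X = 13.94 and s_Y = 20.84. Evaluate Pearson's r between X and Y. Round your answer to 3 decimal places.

-0.482

r = Cov(X,Y) / (s_X · s_Y) = -139.97 / (13.94 × 20.84)
  = -139.97 / 290.5096 ≈ -0.482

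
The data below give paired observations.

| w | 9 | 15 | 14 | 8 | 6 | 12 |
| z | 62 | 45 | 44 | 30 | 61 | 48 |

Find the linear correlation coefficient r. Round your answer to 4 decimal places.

n = 6, Σw = 64, Σz = 290, Σw² = 746, Σz² = 14730, Σwz = 3031
nΣwz − ΣwΣz = 18186 − 18560 = -374
nΣw² − (Σw)² = 4476 − 4096 = 380; nΣz² − (Σz)² = 88380 − 84100 = 4280
r = -374 / √(380 × 4280) = -374 / 1275.3039 ≈ -0.2933

-0.2933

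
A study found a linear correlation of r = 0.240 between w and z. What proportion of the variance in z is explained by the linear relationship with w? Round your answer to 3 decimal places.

r² = (0.240)² = 0.058

0.058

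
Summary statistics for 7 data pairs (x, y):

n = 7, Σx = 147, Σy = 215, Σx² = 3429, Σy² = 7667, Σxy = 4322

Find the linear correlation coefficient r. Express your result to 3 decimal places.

r = (nΣxy − ΣxΣy) / √[(nΣx² − (Σx)²)(nΣy² − (Σy)²)]
Numerator: 7×4322 − 147×215 = -1351
Denominator: √[(24003 − 21609)(53669 − 46225)] = √[2394 × 7444] = 4221.4850
r = -1351 / 4221.4850 ≈ -0.320

-0.320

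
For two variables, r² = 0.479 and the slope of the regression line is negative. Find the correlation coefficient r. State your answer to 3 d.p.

|r| = √0.479 = 0.692
The association is negative, so r = −0.692.

-0.692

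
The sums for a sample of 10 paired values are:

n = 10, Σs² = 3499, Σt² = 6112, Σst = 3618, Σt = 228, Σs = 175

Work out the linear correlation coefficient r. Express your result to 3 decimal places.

r = (nΣst − ΣsΣt) / √[(nΣs² − (Σs)²)(nΣt² − (Σt)²)]
Numerator: 10×3618 − 175×228 = -3720
Denominator: √[(34990 − 30625)(61120 − 51984)] = √[4365 × 9136] = 6314.9537
r = -3720 / 6314.9537 ≈ -0.589

-0.589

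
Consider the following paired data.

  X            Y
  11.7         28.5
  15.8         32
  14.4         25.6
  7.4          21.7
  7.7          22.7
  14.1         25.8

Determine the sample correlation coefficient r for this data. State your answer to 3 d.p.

0.805

n = 6, ΣX = 71.1, ΣY = 156.3, ΣX² = 906.75, ΣY² = 4143.43, ΣXY = 1906.84
nΣXY − ΣXΣY = 11441.04 − 11112.93 = 328.11
nΣX² − (ΣX)² = 5440.5 − 5055.21 = 385.29; nΣY² − (ΣY)² = 24860.58 − 24429.69 = 430.89
r = 328.11 / √(385.29 × 430.89) = 328.11 / 407.4526 ≈ 0.805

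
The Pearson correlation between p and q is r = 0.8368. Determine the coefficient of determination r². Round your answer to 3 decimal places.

0.700

r² = (0.8368)² = 0.700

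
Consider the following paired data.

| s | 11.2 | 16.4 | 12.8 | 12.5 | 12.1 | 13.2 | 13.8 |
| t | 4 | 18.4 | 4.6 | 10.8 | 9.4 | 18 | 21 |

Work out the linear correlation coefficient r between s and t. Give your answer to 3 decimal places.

n = 7, Σs = 92, Σt = 86.2, Σs² = 1225.58, Σt² = 1345.72, Σst = 1181.58
nΣst − ΣsΣt = 8271.06 − 7930.4 = 340.66
nΣs² − (Σs)² = 8579.06 − 8464 = 115.06; nΣt² − (Σt)² = 9420.04 − 7430.44 = 1989.6
r = 340.66 / √(115.06 × 1989.6) = 340.66 / 478.4594 ≈ 0.712

0.712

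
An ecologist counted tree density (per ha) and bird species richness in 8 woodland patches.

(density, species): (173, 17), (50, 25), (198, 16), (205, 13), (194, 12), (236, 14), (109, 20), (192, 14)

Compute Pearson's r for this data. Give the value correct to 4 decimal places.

-0.9314

n = 8, Σx = 1357, Σy = 131, Σx² = 255735, Σy² = 2275, Σxy = 20524
nΣxy − ΣxΣy = 164192 − 177767 = -13575
nΣx² − (Σx)² = 2045880 − 1841449 = 204431; nΣy² − (Σy)² = 18200 − 17161 = 1039
r = -13575 / √(204431 × 1039) = -13575 / 14574.0800 ≈ -0.9314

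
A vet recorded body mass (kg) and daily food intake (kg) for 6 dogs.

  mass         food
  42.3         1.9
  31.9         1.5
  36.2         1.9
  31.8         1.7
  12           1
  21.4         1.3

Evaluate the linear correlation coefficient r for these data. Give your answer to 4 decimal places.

0.9650

n = 6, Σx = 175.6, Σy = 9.3, Σx² = 5730.54, Σy² = 15.05, Σxy = 290.88
nΣxy − ΣxΣy = 1745.28 − 1633.08 = 112.2
nΣx² − (Σx)² = 34383.24 − 30835.36 = 3547.88; nΣy² − (Σy)² = 90.3 − 86.49 = 3.81
r = 112.2 / √(3547.88 × 3.81) = 112.2 / 116.2645 ≈ 0.9650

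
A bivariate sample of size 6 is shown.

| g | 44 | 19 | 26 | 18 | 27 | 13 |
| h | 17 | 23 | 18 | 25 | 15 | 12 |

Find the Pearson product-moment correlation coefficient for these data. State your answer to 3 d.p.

n = 6, Σg = 147, Σh = 110, Σg² = 4195, Σh² = 2136, Σgh = 2664
nΣgh − ΣgΣh = 15984 − 16170 = -186
nΣg² − (Σg)² = 25170 − 21609 = 3561; nΣh² − (Σh)² = 12816 − 12100 = 716
r = -186 / √(3561 × 716) = -186 / 1596.7705 ≈ -0.116

-0.116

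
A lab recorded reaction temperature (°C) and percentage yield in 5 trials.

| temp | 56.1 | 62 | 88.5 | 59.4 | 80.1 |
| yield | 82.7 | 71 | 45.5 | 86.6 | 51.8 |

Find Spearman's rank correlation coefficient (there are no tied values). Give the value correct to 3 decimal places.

Rank temp: 1, 3, 5, 2, 4
Rank yield: 4, 3, 1, 5, 2
d = rank(temp) − rank(yield): -3, 0, 4, -3, 2; Σd² = 38
ρ = 1 − 6Σd² / [n(n²−1)] = 1 − 6×38 / (5×24) = 1 − 228/120 ≈ -0.900

-0.900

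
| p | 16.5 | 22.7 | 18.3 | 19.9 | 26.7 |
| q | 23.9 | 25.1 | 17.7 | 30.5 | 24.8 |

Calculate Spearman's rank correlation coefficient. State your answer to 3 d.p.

Rank p: 1, 4, 2, 3, 5
Rank q: 2, 4, 1, 5, 3
d = rank(p) − rank(q): -1, 0, 1, -2, 2; Σd² = 10
ρ = 1 − 6Σd² / [n(n²−1)] = 1 − 6×10 / (5×24) = 1 − 60/120 ≈ 0.500

0.500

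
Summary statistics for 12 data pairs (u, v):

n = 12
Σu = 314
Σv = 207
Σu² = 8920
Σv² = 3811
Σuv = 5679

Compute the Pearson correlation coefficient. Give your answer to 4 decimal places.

r = (nΣuv − ΣuΣv) / √[(nΣu² − (Σu)²)(nΣv² − (Σv)²)]
Numerator: 12×5679 − 314×207 = 3150
Denominator: √[(107040 − 98596)(45732 − 42849)] = √[8444 × 2883] = 4933.9692
r = 3150 / 4933.9692 ≈ 0.6384

0.6384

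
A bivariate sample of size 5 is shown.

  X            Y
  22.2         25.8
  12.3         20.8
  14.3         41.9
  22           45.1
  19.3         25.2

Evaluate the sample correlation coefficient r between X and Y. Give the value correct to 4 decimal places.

0.2264

n = 5, ΣX = 90.1, ΣY = 158.8, ΣX² = 1705.11, ΣY² = 5522.94, ΣXY = 2906.33
nΣXY − ΣXΣY = 14531.65 − 14307.88 = 223.77
nΣX² − (ΣX)² = 8525.55 − 8118.01 = 407.54; nΣY² − (ΣY)² = 27614.7 − 25217.44 = 2397.26
r = 223.77 / √(407.54 × 2397.26) = 223.77 / 988.4227 ≈ 0.2264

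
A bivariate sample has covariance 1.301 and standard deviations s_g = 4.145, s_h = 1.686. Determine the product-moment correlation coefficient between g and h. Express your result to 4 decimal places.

0.1862

r = Cov(g,h) / (s_g · s_h) = 1.301 / (4.145 × 1.686)
  = 1.301 / 6.9885 ≈ 0.1862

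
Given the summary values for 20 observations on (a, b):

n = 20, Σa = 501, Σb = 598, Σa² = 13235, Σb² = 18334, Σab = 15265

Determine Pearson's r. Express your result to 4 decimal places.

r = (nΣab − ΣaΣb) / √[(nΣa² − (Σa)²)(nΣb² − (Σb)²)]
Numerator: 20×15265 − 501×598 = 5702
Denominator: √[(264700 − 251001)(366680 − 357604)] = √[13699 × 9076] = 11150.4316
r = 5702 / 11150.4316 ≈ 0.5114

0.5114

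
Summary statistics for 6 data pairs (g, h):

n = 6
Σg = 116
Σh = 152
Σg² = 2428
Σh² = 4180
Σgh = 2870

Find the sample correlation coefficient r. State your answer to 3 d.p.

r = (nΣgh − ΣgΣh) / √[(nΣg² − (Σg)²)(nΣh² − (Σh)²)]
Numerator: 6×2870 − 116×152 = -412
Denominator: √[(14568 − 13456)(25080 − 23104)] = √[1112 × 1976] = 1482.3333
r = -412 / 1482.3333 ≈ -0.278

-0.278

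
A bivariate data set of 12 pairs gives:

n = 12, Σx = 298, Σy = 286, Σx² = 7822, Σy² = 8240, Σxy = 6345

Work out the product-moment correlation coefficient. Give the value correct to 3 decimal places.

r = (nΣxy − ΣxΣy) / √[(nΣx² − (Σx)²)(nΣy² − (Σy)²)]
Numerator: 12×6345 − 298×286 = -9088
Denominator: √[(93864 − 88804)(98880 − 81796)] = √[5060 × 17084] = 9297.5825
r = -9088 / 9297.5825 ≈ -0.977

-0.977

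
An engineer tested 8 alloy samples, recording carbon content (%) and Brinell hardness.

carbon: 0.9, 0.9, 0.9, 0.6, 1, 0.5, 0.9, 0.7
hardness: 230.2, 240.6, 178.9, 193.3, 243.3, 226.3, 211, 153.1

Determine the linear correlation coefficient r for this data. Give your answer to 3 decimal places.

0.323

n = 8, Σx = 6.4, Σy = 1676.7, Σx² = 5.34, Σy² = 358617.69, Σxy = 1354.23
nΣxy − ΣxΣy = 10833.84 − 10730.88 = 102.96
nΣx² − (Σx)² = 42.72 − 40.96 = 1.76; nΣy² − (Σy)² = 2868941.52 − 2811322.89 = 57618.63
r = 102.96 / √(1.76 × 57618.63) = 102.96 / 318.4475 ≈ 0.323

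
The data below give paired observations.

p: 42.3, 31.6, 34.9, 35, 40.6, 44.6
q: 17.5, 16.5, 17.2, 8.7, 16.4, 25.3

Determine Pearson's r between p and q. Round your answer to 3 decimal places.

0.622

n = 6, Σp = 229, Σq = 101.6, Σp² = 8868.38, Σq² = 1859.08, Σpq = 3960.65
nΣpq − ΣpΣq = 23763.9 − 23266.4 = 497.5
nΣp² − (Σp)² = 53210.28 − 52441 = 769.28; nΣq² − (Σq)² = 11154.48 − 10322.56 = 831.92
r = 497.5 / √(769.28 × 831.92) = 497.5 / 799.9871 ≈ 0.622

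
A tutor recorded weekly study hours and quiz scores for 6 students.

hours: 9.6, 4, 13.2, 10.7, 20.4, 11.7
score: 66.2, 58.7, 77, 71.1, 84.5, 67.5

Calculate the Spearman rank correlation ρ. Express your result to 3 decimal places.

Rank hours: 2, 1, 5, 3, 6, 4
Rank score: 2, 1, 5, 4, 6, 3
d = rank(hours) − rank(score): 0, 0, 0, -1, 0, 1; Σd² = 2
ρ = 1 − 6Σd² / [n(n²−1)] = 1 − 6×2 / (6×35) = 1 − 12/210 ≈ 0.943

0.943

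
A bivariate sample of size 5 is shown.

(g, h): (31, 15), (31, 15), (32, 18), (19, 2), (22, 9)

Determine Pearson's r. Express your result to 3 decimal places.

n = 5, Σg = 135, Σh = 59, Σg² = 3791, Σh² = 859, Σgh = 1742
nΣgh − ΣgΣh = 8710 − 7965 = 745
nΣg² − (Σg)² = 18955 − 18225 = 730; nΣh² − (Σh)² = 4295 − 3481 = 814
r = 745 / √(730 × 814) = 745 / 770.8567 ≈ 0.966

0.966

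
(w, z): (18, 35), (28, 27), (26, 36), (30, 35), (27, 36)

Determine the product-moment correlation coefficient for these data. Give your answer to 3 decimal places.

-0.229

n = 5, Σw = 129, Σz = 169, Σw² = 3413, Σz² = 5771, Σwz = 4344
nΣwz − ΣwΣz = 21720 − 21801 = -81
nΣw² − (Σw)² = 17065 − 16641 = 424; nΣz² − (Σz)² = 28855 − 28561 = 294
r = -81 / √(424 × 294) = -81 / 353.0666 ≈ -0.229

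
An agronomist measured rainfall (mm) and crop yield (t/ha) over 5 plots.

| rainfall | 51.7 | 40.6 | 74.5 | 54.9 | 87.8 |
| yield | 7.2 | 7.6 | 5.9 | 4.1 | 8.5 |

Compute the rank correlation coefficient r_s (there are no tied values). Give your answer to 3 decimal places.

0.100

Rank rainfall: 2, 1, 4, 3, 5
Rank yield: 3, 4, 2, 1, 5
d = rank(rainfall) − rank(yield): -1, -3, 2, 2, 0; Σd² = 18
ρ = 1 − 6Σd² / [n(n²−1)] = 1 − 6×18 / (5×24) = 1 − 108/120 ≈ 0.100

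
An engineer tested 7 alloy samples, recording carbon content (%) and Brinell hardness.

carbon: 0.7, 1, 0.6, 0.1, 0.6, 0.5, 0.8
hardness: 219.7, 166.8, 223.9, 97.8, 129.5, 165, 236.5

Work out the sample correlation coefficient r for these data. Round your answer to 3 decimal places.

0.604

n = 7, Σx = 4.3, Σy = 1239.2, Σx² = 3.11, Σy² = 235713.88, Σxy = 814.11
nΣxy − ΣxΣy = 5698.77 − 5328.56 = 370.21
nΣx² − (Σx)² = 21.77 − 18.49 = 3.28; nΣy² − (Σy)² = 1649997.16 − 1535616.64 = 114380.52
r = 370.21 / √(3.28 × 114380.52) = 370.21 / 612.5097 ≈ 0.604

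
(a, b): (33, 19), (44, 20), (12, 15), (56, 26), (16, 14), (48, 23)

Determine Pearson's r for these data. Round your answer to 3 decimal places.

n = 6, Σa = 209, Σb = 117, Σa² = 8865, Σb² = 2387, Σab = 4471
nΣab − ΣaΣb = 26826 − 24453 = 2373
nΣa² − (Σa)² = 53190 − 43681 = 9509; nΣb² − (Σb)² = 14322 − 13689 = 633
r = 2373 / √(9509 × 633) = 2373 / 2453.4052 ≈ 0.967

0.967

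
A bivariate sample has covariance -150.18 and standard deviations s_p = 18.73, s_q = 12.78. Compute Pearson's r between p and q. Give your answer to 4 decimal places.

r = Cov(p,q) / (s_p · s_q) = -150.18 / (18.73 × 12.78)
  = -150.18 / 239.3694 ≈ -0.6274

-0.6274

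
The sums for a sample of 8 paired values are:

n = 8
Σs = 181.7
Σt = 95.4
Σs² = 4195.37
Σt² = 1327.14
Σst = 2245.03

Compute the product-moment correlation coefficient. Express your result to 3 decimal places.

0.687

r = (nΣst − ΣsΣt) / √[(nΣs² − (Σs)²)(nΣt² − (Σt)²)]
Numerator: 8×2245.03 − 181.7×95.4 = 626.06
Denominator: √[(33562.96 − 33014.89)(10617.12 − 9101.16)] = √[548.07 × 1515.96] = 911.5109
r = 626.06 / 911.5109 ≈ 0.687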